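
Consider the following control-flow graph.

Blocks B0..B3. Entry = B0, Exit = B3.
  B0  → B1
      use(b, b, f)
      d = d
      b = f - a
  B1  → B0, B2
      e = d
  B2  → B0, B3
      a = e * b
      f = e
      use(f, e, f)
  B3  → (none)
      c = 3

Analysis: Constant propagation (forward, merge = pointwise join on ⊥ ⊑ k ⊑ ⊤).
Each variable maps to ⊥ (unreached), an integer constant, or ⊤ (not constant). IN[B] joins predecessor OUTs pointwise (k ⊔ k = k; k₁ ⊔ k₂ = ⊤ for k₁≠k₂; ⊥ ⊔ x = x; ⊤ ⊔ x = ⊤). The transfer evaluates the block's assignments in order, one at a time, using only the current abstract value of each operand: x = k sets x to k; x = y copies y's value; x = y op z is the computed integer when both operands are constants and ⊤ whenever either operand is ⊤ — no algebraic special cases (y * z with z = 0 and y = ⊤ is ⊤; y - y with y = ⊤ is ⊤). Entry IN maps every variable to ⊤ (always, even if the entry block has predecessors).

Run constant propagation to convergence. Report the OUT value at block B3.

Converged values:
  B0: | IN=(all ⊤) | OUT=(all ⊤)
  B1: | IN=(all ⊤) | OUT=(all ⊤)
  B2: | IN=(all ⊤) | OUT=(all ⊤)
  B3: | IN=(all ⊤) | OUT={c:3; rest ⊤}

Merge at B3: IN[B3] = OUT[B2] = {a: ⊤, b: ⊤, c: ⊤, d: ⊤, e: ⊤, f: ⊤}
Applying B3's transfer function to that IN value gives OUT[B3] (row B3 above).

Answer: {a: ⊤, b: ⊤, c: 3, d: ⊤, e: ⊤, f: ⊤}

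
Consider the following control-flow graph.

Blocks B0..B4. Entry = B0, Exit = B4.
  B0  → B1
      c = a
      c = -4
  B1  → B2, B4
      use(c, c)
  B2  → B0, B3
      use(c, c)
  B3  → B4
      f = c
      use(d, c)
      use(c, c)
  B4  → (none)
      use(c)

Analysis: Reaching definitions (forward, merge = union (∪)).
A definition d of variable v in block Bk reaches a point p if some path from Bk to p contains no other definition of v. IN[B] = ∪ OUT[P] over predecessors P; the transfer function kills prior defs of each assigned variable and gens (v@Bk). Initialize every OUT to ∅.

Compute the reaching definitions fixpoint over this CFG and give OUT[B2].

Answer: {c@B0}

Working:
Fixpoint table:
  B0:   IN={c@B0}   OUT={c@B0}
  B1:   IN={c@B0}   OUT={c@B0}
  B2:   IN={c@B0}   OUT={c@B0}
  B3:   IN={c@B0}   OUT={c@B0, f@B3}
  B4:   IN={c@B0, f@B3}   OUT={c@B0, f@B3}

Merge at B2: IN[B2] = OUT[B1] = {c@B0}
Applying B2's transfer function to that IN value gives OUT[B2] (row B2 above).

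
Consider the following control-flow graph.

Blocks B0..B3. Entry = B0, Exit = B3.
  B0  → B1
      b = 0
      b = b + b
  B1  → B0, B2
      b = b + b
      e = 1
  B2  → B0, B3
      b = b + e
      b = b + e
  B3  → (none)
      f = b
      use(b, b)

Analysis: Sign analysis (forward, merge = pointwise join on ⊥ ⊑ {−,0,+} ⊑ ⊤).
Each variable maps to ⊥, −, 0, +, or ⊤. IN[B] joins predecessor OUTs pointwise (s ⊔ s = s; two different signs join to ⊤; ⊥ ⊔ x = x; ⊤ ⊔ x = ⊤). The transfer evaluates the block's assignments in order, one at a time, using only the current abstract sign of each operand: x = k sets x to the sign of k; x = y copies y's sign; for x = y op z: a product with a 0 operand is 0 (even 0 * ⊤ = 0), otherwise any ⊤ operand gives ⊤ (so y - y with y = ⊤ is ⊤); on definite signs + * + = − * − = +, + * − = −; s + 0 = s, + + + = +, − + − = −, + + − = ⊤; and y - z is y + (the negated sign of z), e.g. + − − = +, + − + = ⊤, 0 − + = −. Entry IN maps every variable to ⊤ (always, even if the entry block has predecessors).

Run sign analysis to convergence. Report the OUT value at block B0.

Answer: {a: ⊤, b: 0, c: ⊤, d: ⊤, e: ⊤, f: ⊤}

Working:
Per-block solution:
  B0:   IN=(all ⊤)   OUT={b:0; rest ⊤}
  B1:   IN={b:0; rest ⊤}   OUT={b:0, e:+; rest ⊤}
  B2:   IN={b:0, e:+; rest ⊤}   OUT={b:+, e:+; rest ⊤}
  B3:   IN={b:+, e:+; rest ⊤}   OUT={b:+, e:+, f:+; rest ⊤}

Merge at B0 (entry node, so the boundary value (all ⊤) is joined with the incoming edge(s)): IN[B0] = (all ⊤) ⊔ OUT[B1] ⊔ OUT[B2] = {a: ⊤, b: ⊤, c: ⊤, d: ⊤, e: ⊤, f: ⊤}
Applying B0's transfer function to that IN value gives OUT[B0] (row B0 above).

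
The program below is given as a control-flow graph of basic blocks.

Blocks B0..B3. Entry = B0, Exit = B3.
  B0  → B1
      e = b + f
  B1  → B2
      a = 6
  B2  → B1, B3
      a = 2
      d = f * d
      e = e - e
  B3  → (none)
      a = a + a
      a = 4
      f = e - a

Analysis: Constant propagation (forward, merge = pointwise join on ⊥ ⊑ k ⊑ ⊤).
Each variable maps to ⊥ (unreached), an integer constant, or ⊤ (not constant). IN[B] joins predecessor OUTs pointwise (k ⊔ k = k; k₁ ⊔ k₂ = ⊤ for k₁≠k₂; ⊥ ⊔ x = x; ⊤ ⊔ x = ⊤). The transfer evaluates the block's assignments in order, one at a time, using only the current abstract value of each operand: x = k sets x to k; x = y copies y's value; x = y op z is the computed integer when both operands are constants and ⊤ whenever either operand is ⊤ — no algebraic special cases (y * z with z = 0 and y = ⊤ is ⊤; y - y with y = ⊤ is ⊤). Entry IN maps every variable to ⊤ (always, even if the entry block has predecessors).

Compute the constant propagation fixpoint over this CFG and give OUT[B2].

Answer: {a: 2, b: ⊤, c: ⊤, d: ⊤, e: ⊤, f: ⊤}

Working:
Per-block solution:
  B0:  IN=(all ⊤)  OUT=(all ⊤)
  B1:  IN=(all ⊤)  OUT={a:6; rest ⊤}
  B2:  IN={a:6; rest ⊤}  OUT={a:2; rest ⊤}
  B3:  IN={a:2; rest ⊤}  OUT={a:4; rest ⊤}

Merge at B2: IN[B2] = OUT[B1] = {a: 6, b: ⊤, c: ⊤, d: ⊤, e: ⊤, f: ⊤}
Applying B2's transfer function to that IN value gives OUT[B2] (row B2 above).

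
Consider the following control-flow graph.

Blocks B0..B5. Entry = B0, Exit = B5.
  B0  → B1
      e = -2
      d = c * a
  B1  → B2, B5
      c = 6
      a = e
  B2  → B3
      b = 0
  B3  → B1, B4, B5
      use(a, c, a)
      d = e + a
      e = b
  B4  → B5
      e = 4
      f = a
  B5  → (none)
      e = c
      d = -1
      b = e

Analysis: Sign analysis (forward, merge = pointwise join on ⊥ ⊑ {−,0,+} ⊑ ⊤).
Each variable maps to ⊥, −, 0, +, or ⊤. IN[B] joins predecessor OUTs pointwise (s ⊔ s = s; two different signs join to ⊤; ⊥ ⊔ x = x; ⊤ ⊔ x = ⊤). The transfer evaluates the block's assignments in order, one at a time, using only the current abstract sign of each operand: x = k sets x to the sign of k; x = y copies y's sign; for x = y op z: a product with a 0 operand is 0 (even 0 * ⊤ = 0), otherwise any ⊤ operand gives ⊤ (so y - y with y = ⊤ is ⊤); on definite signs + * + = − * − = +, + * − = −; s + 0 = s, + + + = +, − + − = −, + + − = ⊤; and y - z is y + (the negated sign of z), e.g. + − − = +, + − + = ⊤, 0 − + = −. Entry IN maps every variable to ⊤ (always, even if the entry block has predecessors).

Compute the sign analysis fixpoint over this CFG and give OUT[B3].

Answer: {a: ⊤, b: 0, c: +, d: ⊤, e: 0, f: ⊤}

Trace:
Converged values:
  B0:   IN=(all ⊤)   OUT={e:-; rest ⊤}
  B1:   IN=(all ⊤)   OUT={c:+; rest ⊤}
  B2:   IN={c:+; rest ⊤}   OUT={b:0, c:+; rest ⊤}
  B3:   IN={b:0, c:+; rest ⊤}   OUT={b:0, c:+, e:0; rest ⊤}
  B4:   IN={b:0, c:+, e:0; rest ⊤}   OUT={b:0, c:+, e:+; rest ⊤}
  B5:   IN={c:+; rest ⊤}   OUT={b:+, c:+, d:-, e:+; rest ⊤}

Merge at B3: IN[B3] = OUT[B2] = {a: ⊤, b: 0, c: +, d: ⊤, e: ⊤, f: ⊤}
Applying B3's transfer function to that IN value gives OUT[B3] (row B3 above).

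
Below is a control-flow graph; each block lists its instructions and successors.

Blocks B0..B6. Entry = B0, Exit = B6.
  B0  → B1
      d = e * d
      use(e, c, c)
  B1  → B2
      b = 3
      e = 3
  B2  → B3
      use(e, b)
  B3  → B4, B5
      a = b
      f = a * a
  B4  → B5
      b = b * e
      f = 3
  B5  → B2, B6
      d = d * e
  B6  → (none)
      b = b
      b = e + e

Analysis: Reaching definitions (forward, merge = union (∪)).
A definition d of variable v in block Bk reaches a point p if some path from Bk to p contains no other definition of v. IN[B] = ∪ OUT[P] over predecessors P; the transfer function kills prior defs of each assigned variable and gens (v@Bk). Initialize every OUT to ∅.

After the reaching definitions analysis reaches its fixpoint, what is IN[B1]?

Answer: {d@B0}

Working:
Converged values:
  B0:  IN={}  OUT={d@B0}
  B1:  IN={d@B0}  OUT={b@B1, d@B0, e@B1}
  B2:  IN={a@B3, b@B1, b@B4, d@B0, d@B5, e@B1, f@B3, f@B4}  OUT={a@B3, b@B1, b@B4, d@B0, d@B5, e@B1, f@B3, f@B4}
  B3:  IN={a@B3, b@B1, b@B4, d@B0, d@B5, e@B1, f@B3, f@B4}  OUT={a@B3, b@B1, b@B4, d@B0, d@B5, e@B1, f@B3}
  B4:  IN={a@B3, b@B1, b@B4, d@B0, d@B5, e@B1, f@B3}  OUT={a@B3, b@B4, d@B0, d@B5, e@B1, f@B4}
  B5:  IN={a@B3, b@B1, b@B4, d@B0, d@B5, e@B1, f@B3, f@B4}  OUT={a@B3, b@B1, b@B4, d@B5, e@B1, f@B3, f@B4}
  B6:  IN={a@B3, b@B1, b@B4, d@B5, e@B1, f@B3, f@B4}  OUT={a@B3, b@B6, d@B5, e@B1, f@B3, f@B4}

Merge at B1: IN[B1] = OUT[B0] = {d@B0}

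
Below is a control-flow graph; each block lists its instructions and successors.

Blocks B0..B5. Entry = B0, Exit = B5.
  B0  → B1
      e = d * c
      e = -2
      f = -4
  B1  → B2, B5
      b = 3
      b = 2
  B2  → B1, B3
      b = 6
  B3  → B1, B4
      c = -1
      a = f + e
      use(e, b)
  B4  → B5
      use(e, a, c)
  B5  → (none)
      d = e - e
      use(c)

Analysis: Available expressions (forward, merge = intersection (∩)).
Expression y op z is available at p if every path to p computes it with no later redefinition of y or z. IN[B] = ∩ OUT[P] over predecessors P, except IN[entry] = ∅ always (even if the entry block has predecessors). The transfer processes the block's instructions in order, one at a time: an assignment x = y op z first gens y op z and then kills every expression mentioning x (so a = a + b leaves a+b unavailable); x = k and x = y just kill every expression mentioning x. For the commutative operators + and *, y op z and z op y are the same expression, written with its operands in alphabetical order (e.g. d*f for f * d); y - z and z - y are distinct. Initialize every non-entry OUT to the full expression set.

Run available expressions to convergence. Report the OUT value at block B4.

Answer: {e+f}

Trace:
Per-block solution:
  B0:  IN={}  OUT={c*d}
  B1:  IN={}  OUT={}
  B2:  IN={}  OUT={}
  B3:  IN={}  OUT={e+f}
  B4:  IN={e+f}  OUT={e+f}
  B5:  IN={}  OUT={e-e}

Merge at B4: IN[B4] = OUT[B3] = {e+f}
Applying B4's transfer function to that IN value gives OUT[B4] (row B4 above).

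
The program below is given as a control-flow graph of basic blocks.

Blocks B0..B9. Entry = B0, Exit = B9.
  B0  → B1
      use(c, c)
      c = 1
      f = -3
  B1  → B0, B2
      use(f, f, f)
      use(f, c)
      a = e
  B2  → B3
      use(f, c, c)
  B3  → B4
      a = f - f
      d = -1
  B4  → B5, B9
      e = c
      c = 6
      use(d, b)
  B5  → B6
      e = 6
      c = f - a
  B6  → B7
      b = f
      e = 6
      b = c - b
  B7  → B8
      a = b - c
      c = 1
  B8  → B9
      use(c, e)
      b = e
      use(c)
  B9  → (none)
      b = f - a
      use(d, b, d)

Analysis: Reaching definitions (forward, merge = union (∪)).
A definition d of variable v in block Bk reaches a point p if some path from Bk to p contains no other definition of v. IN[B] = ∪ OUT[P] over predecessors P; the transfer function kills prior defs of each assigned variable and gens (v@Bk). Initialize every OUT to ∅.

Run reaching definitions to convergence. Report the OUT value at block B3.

Answer: {a@B3, c@B0, d@B3, f@B0}

Derivation:
Fixpoint table:
  B0: | IN={a@B1, c@B0, f@B0} | OUT={a@B1, c@B0, f@B0}
  B1: | IN={a@B1, c@B0, f@B0} | OUT={a@B1, c@B0, f@B0}
  B2: | IN={a@B1, c@B0, f@B0} | OUT={a@B1, c@B0, f@B0}
  B3: | IN={a@B1, c@B0, f@B0} | OUT={a@B3, c@B0, d@B3, f@B0}
  B4: | IN={a@B3, c@B0, d@B3, f@B0} | OUT={a@B3, c@B4, d@B3, e@B4, f@B0}
  B5: | IN={a@B3, c@B4, d@B3, e@B4, f@B0} | OUT={a@B3, c@B5, d@B3, e@B5, f@B0}
  B6: | IN={a@B3, c@B5, d@B3, e@B5, f@B0} | OUT={a@B3, b@B6, c@B5, d@B3, e@B6, f@B0}
  B7: | IN={a@B3, b@B6, c@B5, d@B3, e@B6, f@B0} | OUT={a@B7, b@B6, c@B7, d@B3, e@B6, f@B0}
  B8: | IN={a@B7, b@B6, c@B7, d@B3, e@B6, f@B0} | OUT={a@B7, b@B8, c@B7, d@B3, e@B6, f@B0}
  B9: | IN={a@B3, a@B7, b@B8, c@B4, c@B7, d@B3, e@B4, e@B6, f@B0} | OUT={a@B3, a@B7, b@B9, c@B4, c@B7, d@B3, e@B4, e@B6, f@B0}

Merge at B3: IN[B3] = OUT[B2] = {a@B1, c@B0, f@B0}
Applying B3's transfer function to that IN value gives OUT[B3] (row B3 above).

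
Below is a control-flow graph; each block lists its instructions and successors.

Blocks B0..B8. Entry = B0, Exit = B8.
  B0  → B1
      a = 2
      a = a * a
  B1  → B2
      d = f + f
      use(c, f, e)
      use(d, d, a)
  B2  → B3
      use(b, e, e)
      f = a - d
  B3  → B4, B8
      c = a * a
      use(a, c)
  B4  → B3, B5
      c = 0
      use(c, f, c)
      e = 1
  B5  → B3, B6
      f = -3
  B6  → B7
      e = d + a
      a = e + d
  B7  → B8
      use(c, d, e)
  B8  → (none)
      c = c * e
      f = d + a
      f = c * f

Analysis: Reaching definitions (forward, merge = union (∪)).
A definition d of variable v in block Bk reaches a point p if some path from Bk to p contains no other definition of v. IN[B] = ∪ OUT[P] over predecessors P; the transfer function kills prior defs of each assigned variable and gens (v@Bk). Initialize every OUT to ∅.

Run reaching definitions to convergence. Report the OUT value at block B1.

Answer: {a@B0, d@B1}

Derivation:
Converged values:
  B0: | IN={} | OUT={a@B0}
  B1: | IN={a@B0} | OUT={a@B0, d@B1}
  B2: | IN={a@B0, d@B1} | OUT={a@B0, d@B1, f@B2}
  B3: | IN={a@B0, c@B4, d@B1, e@B4, f@B2, f@B5} | OUT={a@B0, c@B3, d@B1, e@B4, f@B2, f@B5}
  B4: | IN={a@B0, c@B3, d@B1, e@B4, f@B2, f@B5} | OUT={a@B0, c@B4, d@B1, e@B4, f@B2, f@B5}
  B5: | IN={a@B0, c@B4, d@B1, e@B4, f@B2, f@B5} | OUT={a@B0, c@B4, d@B1, e@B4, f@B5}
  B6: | IN={a@B0, c@B4, d@B1, e@B4, f@B5} | OUT={a@B6, c@B4, d@B1, e@B6, f@B5}
  B7: | IN={a@B6, c@B4, d@B1, e@B6, f@B5} | OUT={a@B6, c@B4, d@B1, e@B6, f@B5}
  B8: | IN={a@B0, a@B6, c@B3, c@B4, d@B1, e@B4, e@B6, f@B2, f@B5} | OUT={a@B0, a@B6, c@B8, d@B1, e@B4, e@B6, f@B8}

Merge at B1: IN[B1] = OUT[B0] = {a@B0}
Applying B1's transfer function to that IN value gives OUT[B1] (row B1 above).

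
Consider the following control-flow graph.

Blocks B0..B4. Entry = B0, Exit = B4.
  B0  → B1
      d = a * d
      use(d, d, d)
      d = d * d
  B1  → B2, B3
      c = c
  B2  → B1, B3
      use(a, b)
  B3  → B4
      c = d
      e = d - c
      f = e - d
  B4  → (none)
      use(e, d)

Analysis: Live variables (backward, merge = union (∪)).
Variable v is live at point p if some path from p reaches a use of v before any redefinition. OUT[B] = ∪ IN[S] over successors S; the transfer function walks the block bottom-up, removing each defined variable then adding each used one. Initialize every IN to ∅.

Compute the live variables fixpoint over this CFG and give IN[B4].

Converged values:
  B0: | IN={a, b, c, d} | OUT={a, b, c, d}
  B1: | IN={a, b, c, d} | OUT={a, b, c, d}
  B2: | IN={a, b, c, d} | OUT={a, b, c, d}
  B3: | IN={d} | OUT={d, e}
  B4: | IN={d, e} | OUT={}

B4 is the boundary node: OUT[B4] = {}
Applying B4's transfer function to that OUT value gives IN[B4] (row B4 above).

Answer: {d, e}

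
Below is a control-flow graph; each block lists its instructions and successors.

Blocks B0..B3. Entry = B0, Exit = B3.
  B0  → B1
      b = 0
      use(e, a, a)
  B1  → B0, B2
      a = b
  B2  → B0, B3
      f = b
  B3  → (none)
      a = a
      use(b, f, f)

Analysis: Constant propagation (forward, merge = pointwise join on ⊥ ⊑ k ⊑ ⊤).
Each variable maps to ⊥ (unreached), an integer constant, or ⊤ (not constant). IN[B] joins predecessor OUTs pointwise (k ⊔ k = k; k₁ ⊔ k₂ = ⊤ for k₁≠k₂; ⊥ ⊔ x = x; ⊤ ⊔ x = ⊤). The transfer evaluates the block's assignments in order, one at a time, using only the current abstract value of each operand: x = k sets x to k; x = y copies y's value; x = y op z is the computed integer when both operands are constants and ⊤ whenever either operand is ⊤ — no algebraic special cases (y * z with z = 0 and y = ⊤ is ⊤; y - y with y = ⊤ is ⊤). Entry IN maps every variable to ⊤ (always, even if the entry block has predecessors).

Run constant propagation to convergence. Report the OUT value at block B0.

Answer: {a: ⊤, b: 0, c: ⊤, d: ⊤, e: ⊤, f: ⊤}

Working:
Fixpoint table:
  B0:   IN=(all ⊤)   OUT={b:0; rest ⊤}
  B1:   IN={b:0; rest ⊤}   OUT={a:0, b:0; rest ⊤}
  B2:   IN={a:0, b:0; rest ⊤}   OUT={a:0, b:0, f:0; rest ⊤}
  B3:   IN={a:0, b:0, f:0; rest ⊤}   OUT={a:0, b:0, f:0; rest ⊤}

Merge at B0 (entry node, so the boundary value (all ⊤) is joined with the incoming edge(s)): IN[B0] = (all ⊤) ⊔ OUT[B1] ⊔ OUT[B2] = {a: ⊤, b: ⊤, c: ⊤, d: ⊤, e: ⊤, f: ⊤}
Applying B0's transfer function to that IN value gives OUT[B0] (row B0 above).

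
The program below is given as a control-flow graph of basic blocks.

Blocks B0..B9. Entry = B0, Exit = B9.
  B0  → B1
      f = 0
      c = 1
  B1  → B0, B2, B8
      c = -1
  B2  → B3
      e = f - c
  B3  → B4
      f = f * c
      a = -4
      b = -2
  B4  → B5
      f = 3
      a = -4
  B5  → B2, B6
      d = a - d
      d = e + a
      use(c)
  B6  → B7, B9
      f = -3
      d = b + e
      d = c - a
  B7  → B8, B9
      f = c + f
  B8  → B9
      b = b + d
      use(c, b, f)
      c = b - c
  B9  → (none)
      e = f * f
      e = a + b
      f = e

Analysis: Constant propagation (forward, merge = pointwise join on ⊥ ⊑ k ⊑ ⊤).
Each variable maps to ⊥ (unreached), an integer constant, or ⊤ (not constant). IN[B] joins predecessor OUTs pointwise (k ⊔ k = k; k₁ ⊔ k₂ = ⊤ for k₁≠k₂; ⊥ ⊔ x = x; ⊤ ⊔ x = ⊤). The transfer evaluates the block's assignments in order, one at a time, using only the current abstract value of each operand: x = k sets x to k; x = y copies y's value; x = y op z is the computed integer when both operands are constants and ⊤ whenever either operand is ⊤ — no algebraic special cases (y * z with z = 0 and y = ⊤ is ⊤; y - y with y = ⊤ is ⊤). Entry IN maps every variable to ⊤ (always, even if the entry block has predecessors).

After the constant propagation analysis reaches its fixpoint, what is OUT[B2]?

Answer: {a: ⊤, b: ⊤, c: -1, d: ⊤, e: ⊤, f: ⊤}

Derivation:
Per-block solution:
  B0:   IN=(all ⊤)   OUT={c:1, f:0; rest ⊤}
  B1:   IN={c:1, f:0; rest ⊤}   OUT={c:-1, f:0; rest ⊤}
  B2:   IN={c:-1; rest ⊤}   OUT={c:-1; rest ⊤}
  B3:   IN={c:-1; rest ⊤}   OUT={a:-4, b:-2, c:-1; rest ⊤}
  B4:   IN={a:-4, b:-2, c:-1; rest ⊤}   OUT={a:-4, b:-2, c:-1, f:3; rest ⊤}
  B5:   IN={a:-4, b:-2, c:-1, f:3; rest ⊤}   OUT={a:-4, b:-2, c:-1, f:3; rest ⊤}
  B6:   IN={a:-4, b:-2, c:-1, f:3; rest ⊤}   OUT={a:-4, b:-2, c:-1, d:3, f:-3; rest ⊤}
  B7:   IN={a:-4, b:-2, c:-1, d:3, f:-3; rest ⊤}   OUT={a:-4, b:-2, c:-1, d:3, f:-4; rest ⊤}
  B8:   IN={c:-1; rest ⊤}   OUT=(all ⊤)
  B9:   IN=(all ⊤)   OUT=(all ⊤)

Merge at B2: IN[B2] = OUT[B1] ⊔ OUT[B5] = {a: ⊤, b: ⊤, c: -1, d: ⊤, e: ⊤, f: ⊤}
Applying B2's transfer function to that IN value gives OUT[B2] (row B2 above).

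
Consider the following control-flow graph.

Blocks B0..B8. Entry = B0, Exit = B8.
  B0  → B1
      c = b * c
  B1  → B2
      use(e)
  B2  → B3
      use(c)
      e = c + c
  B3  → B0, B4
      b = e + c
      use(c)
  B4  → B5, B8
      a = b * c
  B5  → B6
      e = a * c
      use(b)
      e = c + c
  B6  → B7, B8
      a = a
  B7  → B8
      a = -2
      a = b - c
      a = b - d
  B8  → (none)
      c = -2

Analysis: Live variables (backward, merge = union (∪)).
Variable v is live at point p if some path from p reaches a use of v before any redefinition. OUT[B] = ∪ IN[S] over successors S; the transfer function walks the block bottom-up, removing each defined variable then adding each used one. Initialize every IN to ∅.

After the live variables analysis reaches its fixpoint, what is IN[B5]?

Fixpoint table:
  B0:  IN={b, c, d, e}  OUT={c, d, e}
  B1:  IN={c, d, e}  OUT={c, d}
  B2:  IN={c, d}  OUT={c, d, e}
  B3:  IN={c, d, e}  OUT={b, c, d, e}
  B4:  IN={b, c, d}  OUT={a, b, c, d}
  B5:  IN={a, b, c, d}  OUT={a, b, c, d}
  B6:  IN={a, b, c, d}  OUT={b, c, d}
  B7:  IN={b, c, d}  OUT={}
  B8:  IN={}  OUT={}

Merge at B5: OUT[B5] = IN[B6] = {a, b, c, d}
Applying B5's transfer function to that OUT value gives IN[B5] (row B5 above).

Answer: {a, b, c, d}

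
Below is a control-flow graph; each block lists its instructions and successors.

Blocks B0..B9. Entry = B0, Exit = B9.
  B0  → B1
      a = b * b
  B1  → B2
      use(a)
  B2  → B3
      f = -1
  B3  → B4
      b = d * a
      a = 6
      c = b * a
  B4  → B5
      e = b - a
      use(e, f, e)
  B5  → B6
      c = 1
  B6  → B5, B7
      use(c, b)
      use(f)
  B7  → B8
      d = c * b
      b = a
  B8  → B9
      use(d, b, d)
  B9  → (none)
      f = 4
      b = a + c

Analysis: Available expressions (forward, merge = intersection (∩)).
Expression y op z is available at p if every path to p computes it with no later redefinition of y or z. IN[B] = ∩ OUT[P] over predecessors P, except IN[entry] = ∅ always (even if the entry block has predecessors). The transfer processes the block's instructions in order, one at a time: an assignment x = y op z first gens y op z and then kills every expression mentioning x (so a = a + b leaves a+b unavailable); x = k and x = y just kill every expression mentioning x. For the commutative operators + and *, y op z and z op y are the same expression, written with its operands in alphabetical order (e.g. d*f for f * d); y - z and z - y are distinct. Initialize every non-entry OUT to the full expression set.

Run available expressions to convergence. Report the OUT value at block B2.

Per-block solution:
  B0:  IN={}  OUT={b*b}
  B1:  IN={b*b}  OUT={b*b}
  B2:  IN={b*b}  OUT={b*b}
  B3:  IN={b*b}  OUT={a*b}
  B4:  IN={a*b}  OUT={a*b, b-a}
  B5:  IN={a*b, b-a}  OUT={a*b, b-a}
  B6:  IN={a*b, b-a}  OUT={a*b, b-a}
  B7:  IN={a*b, b-a}  OUT={}
  B8:  IN={}  OUT={}
  B9:  IN={}  OUT={a+c}

Merge at B2: IN[B2] = OUT[B1] = {b*b}
Applying B2's transfer function to that IN value gives OUT[B2] (row B2 above).

Answer: {b*b}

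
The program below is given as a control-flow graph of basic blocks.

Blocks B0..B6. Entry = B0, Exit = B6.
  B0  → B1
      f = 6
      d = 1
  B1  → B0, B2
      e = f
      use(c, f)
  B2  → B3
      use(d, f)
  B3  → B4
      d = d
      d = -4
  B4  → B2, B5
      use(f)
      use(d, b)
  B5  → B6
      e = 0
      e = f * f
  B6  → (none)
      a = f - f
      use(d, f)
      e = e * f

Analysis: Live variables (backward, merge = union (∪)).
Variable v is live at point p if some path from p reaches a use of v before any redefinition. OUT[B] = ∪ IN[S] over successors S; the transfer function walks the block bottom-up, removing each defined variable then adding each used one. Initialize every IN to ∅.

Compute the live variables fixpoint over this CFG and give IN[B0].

Answer: {b, c}

Trace:
Per-block solution:
  B0:  IN={b, c}  OUT={b, c, d, f}
  B1:  IN={b, c, d, f}  OUT={b, c, d, f}
  B2:  IN={b, d, f}  OUT={b, d, f}
  B3:  IN={b, d, f}  OUT={b, d, f}
  B4:  IN={b, d, f}  OUT={b, d, f}
  B5:  IN={d, f}  OUT={d, e, f}
  B6:  IN={d, e, f}  OUT={}

Merge at B0: OUT[B0] = IN[B1] = {b, c, d, f}
Applying B0's transfer function to that OUT value gives IN[B0] (row B0 above).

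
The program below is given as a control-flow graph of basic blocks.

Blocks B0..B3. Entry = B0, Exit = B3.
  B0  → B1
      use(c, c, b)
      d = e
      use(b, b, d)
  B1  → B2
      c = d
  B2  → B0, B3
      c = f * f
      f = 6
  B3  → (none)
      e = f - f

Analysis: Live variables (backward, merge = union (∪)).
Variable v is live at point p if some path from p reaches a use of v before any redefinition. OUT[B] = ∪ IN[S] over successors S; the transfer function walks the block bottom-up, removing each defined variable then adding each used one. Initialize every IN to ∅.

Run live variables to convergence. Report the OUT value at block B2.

Per-block solution:
  B0:  IN={b, c, e, f}  OUT={b, d, e, f}
  B1:  IN={b, d, e, f}  OUT={b, e, f}
  B2:  IN={b, e, f}  OUT={b, c, e, f}
  B3:  IN={f}  OUT={}

Merge at B2: OUT[B2] = IN[B0] ⊔ IN[B3] = {b, c, e, f}

Answer: {b, c, e, f}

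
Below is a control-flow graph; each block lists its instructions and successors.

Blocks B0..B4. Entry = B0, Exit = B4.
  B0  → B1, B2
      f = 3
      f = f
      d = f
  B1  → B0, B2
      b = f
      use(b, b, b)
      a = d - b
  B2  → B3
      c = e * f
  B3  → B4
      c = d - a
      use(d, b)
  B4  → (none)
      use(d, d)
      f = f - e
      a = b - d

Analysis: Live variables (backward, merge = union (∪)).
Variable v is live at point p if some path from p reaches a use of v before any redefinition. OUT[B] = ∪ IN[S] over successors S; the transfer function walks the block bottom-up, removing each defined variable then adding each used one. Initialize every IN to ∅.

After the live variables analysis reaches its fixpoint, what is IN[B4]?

Fixpoint table:
  B0: | IN={a, b, e} | OUT={a, b, d, e, f}
  B1: | IN={d, e, f} | OUT={a, b, d, e, f}
  B2: | IN={a, b, d, e, f} | OUT={a, b, d, e, f}
  B3: | IN={a, b, d, e, f} | OUT={b, d, e, f}
  B4: | IN={b, d, e, f} | OUT={}

B4 is the boundary node: OUT[B4] = {}
Applying B4's transfer function to that OUT value gives IN[B4] (row B4 above).

Answer: {b, d, e, f}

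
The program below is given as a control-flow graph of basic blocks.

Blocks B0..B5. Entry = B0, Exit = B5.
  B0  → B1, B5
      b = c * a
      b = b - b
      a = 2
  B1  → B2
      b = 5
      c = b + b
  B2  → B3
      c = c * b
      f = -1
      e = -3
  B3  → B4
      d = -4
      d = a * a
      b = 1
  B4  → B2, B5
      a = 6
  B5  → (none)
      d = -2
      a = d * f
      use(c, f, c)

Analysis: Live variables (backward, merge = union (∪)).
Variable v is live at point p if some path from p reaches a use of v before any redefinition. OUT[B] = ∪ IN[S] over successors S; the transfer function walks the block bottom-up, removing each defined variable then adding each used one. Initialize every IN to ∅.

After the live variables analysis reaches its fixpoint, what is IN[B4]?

Fixpoint table:
  B0: | IN={a, c, f} | OUT={a, c, f}
  B1: | IN={a} | OUT={a, b, c}
  B2: | IN={a, b, c} | OUT={a, c, f}
  B3: | IN={a, c, f} | OUT={b, c, f}
  B4: | IN={b, c, f} | OUT={a, b, c, f}
  B5: | IN={c, f} | OUT={}

Merge at B4: OUT[B4] = IN[B2] ⊔ IN[B5] = {a, b, c, f}
Applying B4's transfer function to that OUT value gives IN[B4] (row B4 above).

Answer: {b, c, f}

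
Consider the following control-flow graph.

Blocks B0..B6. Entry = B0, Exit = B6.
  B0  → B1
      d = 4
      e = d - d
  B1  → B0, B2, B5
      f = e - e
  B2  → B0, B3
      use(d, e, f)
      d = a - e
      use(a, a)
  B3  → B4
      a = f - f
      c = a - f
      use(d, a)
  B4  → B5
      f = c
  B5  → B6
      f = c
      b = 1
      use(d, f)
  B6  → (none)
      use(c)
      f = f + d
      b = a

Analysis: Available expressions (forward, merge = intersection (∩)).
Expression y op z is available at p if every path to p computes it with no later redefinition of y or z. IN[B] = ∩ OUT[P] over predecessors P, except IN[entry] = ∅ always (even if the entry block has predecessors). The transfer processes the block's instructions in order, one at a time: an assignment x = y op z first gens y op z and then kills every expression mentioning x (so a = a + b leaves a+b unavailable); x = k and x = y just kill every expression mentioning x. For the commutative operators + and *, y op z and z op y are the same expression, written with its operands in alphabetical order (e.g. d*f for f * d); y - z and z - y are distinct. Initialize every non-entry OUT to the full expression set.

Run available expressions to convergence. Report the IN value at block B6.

Answer: {e-e}

Working:
Fixpoint table:
  B0:   IN={}   OUT={d-d}
  B1:   IN={d-d}   OUT={d-d, e-e}
  B2:   IN={d-d, e-e}   OUT={a-e, e-e}
  B3:   IN={a-e, e-e}   OUT={a-f, e-e, f-f}
  B4:   IN={a-f, e-e, f-f}   OUT={e-e}
  B5:   IN={e-e}   OUT={e-e}
  B6:   IN={e-e}   OUT={e-e}

Merge at B6: IN[B6] = OUT[B5] = {e-e}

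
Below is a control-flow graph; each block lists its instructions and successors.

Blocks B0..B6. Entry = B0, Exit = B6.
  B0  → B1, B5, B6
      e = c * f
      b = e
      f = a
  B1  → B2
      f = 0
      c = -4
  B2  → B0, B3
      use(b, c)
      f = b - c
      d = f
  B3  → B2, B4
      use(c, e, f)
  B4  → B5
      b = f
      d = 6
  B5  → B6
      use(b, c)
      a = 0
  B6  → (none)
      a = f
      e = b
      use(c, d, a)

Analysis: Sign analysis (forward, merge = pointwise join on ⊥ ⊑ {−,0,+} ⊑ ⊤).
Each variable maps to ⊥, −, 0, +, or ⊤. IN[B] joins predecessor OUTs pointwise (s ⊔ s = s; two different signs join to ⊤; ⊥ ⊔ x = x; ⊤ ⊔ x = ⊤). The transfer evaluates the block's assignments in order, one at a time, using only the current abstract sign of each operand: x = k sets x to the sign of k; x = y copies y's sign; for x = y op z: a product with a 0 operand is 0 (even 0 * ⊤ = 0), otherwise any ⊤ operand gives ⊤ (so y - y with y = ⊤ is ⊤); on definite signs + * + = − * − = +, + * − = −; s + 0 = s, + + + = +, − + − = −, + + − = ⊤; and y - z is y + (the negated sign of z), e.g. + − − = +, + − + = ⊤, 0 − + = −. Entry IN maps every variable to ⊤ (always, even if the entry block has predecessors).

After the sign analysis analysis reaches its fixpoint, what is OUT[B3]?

Answer: {a: ⊤, b: ⊤, c: -, d: ⊤, e: ⊤, f: ⊤}

Derivation:
Converged values:
  B0:   IN=(all ⊤)   OUT=(all ⊤)
  B1:   IN=(all ⊤)   OUT={c:-, f:0; rest ⊤}
  B2:   IN={c:-; rest ⊤}   OUT={c:-; rest ⊤}
  B3:   IN={c:-; rest ⊤}   OUT={c:-; rest ⊤}
  B4:   IN={c:-; rest ⊤}   OUT={c:-, d:+; rest ⊤}
  B5:   IN=(all ⊤)   OUT={a:0; rest ⊤}
  B6:   IN=(all ⊤)   OUT=(all ⊤)

Merge at B3: IN[B3] = OUT[B2] = {a: ⊤, b: ⊤, c: -, d: ⊤, e: ⊤, f: ⊤}
Applying B3's transfer function to that IN value gives OUT[B3] (row B3 above).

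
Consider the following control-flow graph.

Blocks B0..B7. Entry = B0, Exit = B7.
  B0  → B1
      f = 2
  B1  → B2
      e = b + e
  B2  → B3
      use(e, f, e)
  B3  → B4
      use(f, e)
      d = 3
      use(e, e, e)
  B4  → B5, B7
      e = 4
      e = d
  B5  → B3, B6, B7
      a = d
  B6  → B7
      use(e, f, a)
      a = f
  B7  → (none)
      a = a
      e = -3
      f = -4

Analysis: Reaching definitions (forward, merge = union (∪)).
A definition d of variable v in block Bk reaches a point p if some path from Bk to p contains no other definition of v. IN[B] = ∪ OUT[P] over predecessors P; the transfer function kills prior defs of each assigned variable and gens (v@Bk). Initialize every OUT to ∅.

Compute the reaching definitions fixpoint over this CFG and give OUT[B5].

Converged values:
  B0:  IN={}  OUT={f@B0}
  B1:  IN={f@B0}  OUT={e@B1, f@B0}
  B2:  IN={e@B1, f@B0}  OUT={e@B1, f@B0}
  B3:  IN={a@B5, d@B3, e@B1, e@B4, f@B0}  OUT={a@B5, d@B3, e@B1, e@B4, f@B0}
  B4:  IN={a@B5, d@B3, e@B1, e@B4, f@B0}  OUT={a@B5, d@B3, e@B4, f@B0}
  B5:  IN={a@B5, d@B3, e@B4, f@B0}  OUT={a@B5, d@B3, e@B4, f@B0}
  B6:  IN={a@B5, d@B3, e@B4, f@B0}  OUT={a@B6, d@B3, e@B4, f@B0}
  B7:  IN={a@B5, a@B6, d@B3, e@B4, f@B0}  OUT={a@B7, d@B3, e@B7, f@B7}

Merge at B5: IN[B5] = OUT[B4] = {a@B5, d@B3, e@B4, f@B0}
Applying B5's transfer function to that IN value gives OUT[B5] (row B5 above).

Answer: {a@B5, d@B3, e@B4, f@B0}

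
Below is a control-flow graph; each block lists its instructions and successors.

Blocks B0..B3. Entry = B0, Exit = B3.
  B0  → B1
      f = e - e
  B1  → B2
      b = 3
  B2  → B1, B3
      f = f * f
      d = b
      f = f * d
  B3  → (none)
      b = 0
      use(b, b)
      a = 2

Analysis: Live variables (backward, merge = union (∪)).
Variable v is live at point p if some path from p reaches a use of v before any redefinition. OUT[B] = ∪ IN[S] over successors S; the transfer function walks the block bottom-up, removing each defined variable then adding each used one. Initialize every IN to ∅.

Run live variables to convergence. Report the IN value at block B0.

Per-block solution:
  B0:   IN={e}   OUT={f}
  B1:   IN={f}   OUT={b, f}
  B2:   IN={b, f}   OUT={f}
  B3:   IN={}   OUT={}

Merge at B0: OUT[B0] = IN[B1] = {f}
Applying B0's transfer function to that OUT value gives IN[B0] (row B0 above).

Answer: {e}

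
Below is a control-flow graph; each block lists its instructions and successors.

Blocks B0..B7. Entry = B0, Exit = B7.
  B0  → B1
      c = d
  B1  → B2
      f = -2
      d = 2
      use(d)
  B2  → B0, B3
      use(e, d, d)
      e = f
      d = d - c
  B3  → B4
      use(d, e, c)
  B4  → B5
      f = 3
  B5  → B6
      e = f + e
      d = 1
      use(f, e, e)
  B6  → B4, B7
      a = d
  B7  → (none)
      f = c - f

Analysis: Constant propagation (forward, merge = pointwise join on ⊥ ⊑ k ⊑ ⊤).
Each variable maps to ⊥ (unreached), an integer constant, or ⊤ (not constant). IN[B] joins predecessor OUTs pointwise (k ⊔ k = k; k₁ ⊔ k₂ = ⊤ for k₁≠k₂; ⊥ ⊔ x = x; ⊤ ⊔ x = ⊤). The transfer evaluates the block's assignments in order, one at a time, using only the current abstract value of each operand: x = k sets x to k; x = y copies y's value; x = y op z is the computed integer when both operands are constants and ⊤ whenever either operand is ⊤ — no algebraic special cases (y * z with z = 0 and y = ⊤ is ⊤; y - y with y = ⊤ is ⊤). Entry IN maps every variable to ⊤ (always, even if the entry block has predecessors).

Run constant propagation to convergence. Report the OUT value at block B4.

Per-block solution:
  B0:  IN=(all ⊤)  OUT=(all ⊤)
  B1:  IN=(all ⊤)  OUT={d:2, f:-2; rest ⊤}
  B2:  IN={d:2, f:-2; rest ⊤}  OUT={e:-2, f:-2; rest ⊤}
  B3:  IN={e:-2, f:-2; rest ⊤}  OUT={e:-2, f:-2; rest ⊤}
  B4:  IN=(all ⊤)  OUT={f:3; rest ⊤}
  B5:  IN={f:3; rest ⊤}  OUT={d:1, f:3; rest ⊤}
  B6:  IN={d:1, f:3; rest ⊤}  OUT={a:1, d:1, f:3; rest ⊤}
  B7:  IN={a:1, d:1, f:3; rest ⊤}  OUT={a:1, d:1; rest ⊤}

Merge at B4: IN[B4] = OUT[B3] ⊔ OUT[B6] = {a: ⊤, b: ⊤, c: ⊤, d: ⊤, e: ⊤, f: ⊤}
Applying B4's transfer function to that IN value gives OUT[B4] (row B4 above).

Answer: {a: ⊤, b: ⊤, c: ⊤, d: ⊤, e: ⊤, f: 3}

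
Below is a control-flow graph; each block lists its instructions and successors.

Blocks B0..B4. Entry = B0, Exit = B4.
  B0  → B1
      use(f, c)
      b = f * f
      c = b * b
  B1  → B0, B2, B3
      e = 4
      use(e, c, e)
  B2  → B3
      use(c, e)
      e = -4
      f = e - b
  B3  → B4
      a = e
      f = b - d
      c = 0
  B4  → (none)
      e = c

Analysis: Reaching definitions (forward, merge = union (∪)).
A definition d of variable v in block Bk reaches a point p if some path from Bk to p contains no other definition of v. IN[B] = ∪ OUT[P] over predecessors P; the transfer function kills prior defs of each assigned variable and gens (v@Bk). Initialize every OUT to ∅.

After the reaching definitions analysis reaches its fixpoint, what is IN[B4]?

Answer: {a@B3, b@B0, c@B3, e@B1, e@B2, f@B3}

Trace:
Per-block solution:
  B0: | IN={b@B0, c@B0, e@B1} | OUT={b@B0, c@B0, e@B1}
  B1: | IN={b@B0, c@B0, e@B1} | OUT={b@B0, c@B0, e@B1}
  B2: | IN={b@B0, c@B0, e@B1} | OUT={b@B0, c@B0, e@B2, f@B2}
  B3: | IN={b@B0, c@B0, e@B1, e@B2, f@B2} | OUT={a@B3, b@B0, c@B3, e@B1, e@B2, f@B3}
  B4: | IN={a@B3, b@B0, c@B3, e@B1, e@B2, f@B3} | OUT={a@B3, b@B0, c@B3, e@B4, f@B3}

Merge at B4: IN[B4] = OUT[B3] = {a@B3, b@B0, c@B3, e@B1, e@B2, f@B3}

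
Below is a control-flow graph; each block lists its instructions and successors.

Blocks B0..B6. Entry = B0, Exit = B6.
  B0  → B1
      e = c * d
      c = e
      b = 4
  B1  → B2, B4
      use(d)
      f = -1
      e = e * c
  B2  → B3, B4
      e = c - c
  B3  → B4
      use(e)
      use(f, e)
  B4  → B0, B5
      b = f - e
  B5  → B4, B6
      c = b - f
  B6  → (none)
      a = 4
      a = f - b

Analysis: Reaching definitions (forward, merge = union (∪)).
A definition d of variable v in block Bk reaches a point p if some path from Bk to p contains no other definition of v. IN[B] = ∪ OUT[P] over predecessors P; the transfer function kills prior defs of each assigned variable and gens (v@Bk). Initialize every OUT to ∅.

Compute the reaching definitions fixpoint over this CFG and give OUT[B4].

Answer: {b@B4, c@B0, c@B5, e@B1, e@B2, f@B1}

Derivation:
Converged values:
  B0:  IN={b@B4, c@B0, c@B5, e@B1, e@B2, f@B1}  OUT={b@B0, c@B0, e@B0, f@B1}
  B1:  IN={b@B0, c@B0, e@B0, f@B1}  OUT={b@B0, c@B0, e@B1, f@B1}
  B2:  IN={b@B0, c@B0, e@B1, f@B1}  OUT={b@B0, c@B0, e@B2, f@B1}
  B3:  IN={b@B0, c@B0, e@B2, f@B1}  OUT={b@B0, c@B0, e@B2, f@B1}
  B4:  IN={b@B0, b@B4, c@B0, c@B5, e@B1, e@B2, f@B1}  OUT={b@B4, c@B0, c@B5, e@B1, e@B2, f@B1}
  B5:  IN={b@B4, c@B0, c@B5, e@B1, e@B2, f@B1}  OUT={b@B4, c@B5, e@B1, e@B2, f@B1}
  B6:  IN={b@B4, c@B5, e@B1, e@B2, f@B1}  OUT={a@B6, b@B4, c@B5, e@B1, e@B2, f@B1}

Merge at B4: IN[B4] = OUT[B1] ⊔ OUT[B2] ⊔ OUT[B3] ⊔ OUT[B5] = {b@B0, b@B4, c@B0, c@B5, e@B1, e@B2, f@B1}
Applying B4's transfer function to that IN value gives OUT[B4] (row B4 above).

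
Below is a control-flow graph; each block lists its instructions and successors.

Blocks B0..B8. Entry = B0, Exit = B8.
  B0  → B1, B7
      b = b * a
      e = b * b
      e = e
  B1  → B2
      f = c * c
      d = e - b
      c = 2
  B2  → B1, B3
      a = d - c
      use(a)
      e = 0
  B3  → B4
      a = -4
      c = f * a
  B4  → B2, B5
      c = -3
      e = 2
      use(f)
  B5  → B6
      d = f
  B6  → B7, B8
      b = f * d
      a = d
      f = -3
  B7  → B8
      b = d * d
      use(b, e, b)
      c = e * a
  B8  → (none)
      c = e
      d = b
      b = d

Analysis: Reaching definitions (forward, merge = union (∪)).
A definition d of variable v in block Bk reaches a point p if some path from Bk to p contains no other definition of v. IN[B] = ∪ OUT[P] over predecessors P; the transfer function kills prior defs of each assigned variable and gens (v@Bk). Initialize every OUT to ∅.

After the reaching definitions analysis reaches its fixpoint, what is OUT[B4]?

Converged values:
  B0: | IN={} | OUT={b@B0, e@B0}
  B1: | IN={a@B2, b@B0, c@B1, c@B4, d@B1, e@B0, e@B2, f@B1} | OUT={a@B2, b@B0, c@B1, d@B1, e@B0, e@B2, f@B1}
  B2: | IN={a@B2, a@B3, b@B0, c@B1, c@B4, d@B1, e@B0, e@B2, e@B4, f@B1} | OUT={a@B2, b@B0, c@B1, c@B4, d@B1, e@B2, f@B1}
  B3: | IN={a@B2, b@B0, c@B1, c@B4, d@B1, e@B2, f@B1} | OUT={a@B3, b@B0, c@B3, d@B1, e@B2, f@B1}
  B4: | IN={a@B3, b@B0, c@B3, d@B1, e@B2, f@B1} | OUT={a@B3, b@B0, c@B4, d@B1, e@B4, f@B1}
  B5: | IN={a@B3, b@B0, c@B4, d@B1, e@B4, f@B1} | OUT={a@B3, b@B0, c@B4, d@B5, e@B4, f@B1}
  B6: | IN={a@B3, b@B0, c@B4, d@B5, e@B4, f@B1} | OUT={a@B6, b@B6, c@B4, d@B5, e@B4, f@B6}
  B7: | IN={a@B6, b@B0, b@B6, c@B4, d@B5, e@B0, e@B4, f@B6} | OUT={a@B6, b@B7, c@B7, d@B5, e@B0, e@B4, f@B6}
  B8: | IN={a@B6, b@B6, b@B7, c@B4, c@B7, d@B5, e@B0, e@B4, f@B6} | OUT={a@B6, b@B8, c@B8, d@B8, e@B0, e@B4, f@B6}

Merge at B4: IN[B4] = OUT[B3] = {a@B3, b@B0, c@B3, d@B1, e@B2, f@B1}
Applying B4's transfer function to that IN value gives OUT[B4] (row B4 above).

Answer: {a@B3, b@B0, c@B4, d@B1, e@B4, f@B1}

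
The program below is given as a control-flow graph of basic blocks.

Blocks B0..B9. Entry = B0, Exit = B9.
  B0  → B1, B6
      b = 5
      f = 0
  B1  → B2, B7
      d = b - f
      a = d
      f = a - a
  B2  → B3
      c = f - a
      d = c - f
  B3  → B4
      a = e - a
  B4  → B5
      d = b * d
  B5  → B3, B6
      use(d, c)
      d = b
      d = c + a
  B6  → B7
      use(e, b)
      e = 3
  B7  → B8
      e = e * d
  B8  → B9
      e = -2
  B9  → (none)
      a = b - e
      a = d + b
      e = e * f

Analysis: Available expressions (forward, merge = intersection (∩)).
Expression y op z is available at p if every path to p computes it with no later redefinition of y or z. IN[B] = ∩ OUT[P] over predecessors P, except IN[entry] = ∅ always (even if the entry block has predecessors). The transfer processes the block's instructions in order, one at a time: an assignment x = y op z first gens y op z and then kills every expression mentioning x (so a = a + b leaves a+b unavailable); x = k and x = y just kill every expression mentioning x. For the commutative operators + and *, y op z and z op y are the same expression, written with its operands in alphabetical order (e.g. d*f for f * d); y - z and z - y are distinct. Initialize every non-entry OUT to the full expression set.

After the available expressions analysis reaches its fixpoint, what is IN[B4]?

Per-block solution:
  B0: | IN={} | OUT={}
  B1: | IN={} | OUT={a-a}
  B2: | IN={a-a} | OUT={a-a, c-f, f-a}
  B3: | IN={c-f} | OUT={c-f}
  B4: | IN={c-f} | OUT={c-f}
  B5: | IN={c-f} | OUT={a+c, c-f}
  B6: | IN={} | OUT={}
  B7: | IN={} | OUT={}
  B8: | IN={} | OUT={}
  B9: | IN={} | OUT={b+d}

Merge at B4: IN[B4] = OUT[B3] = {c-f}

Answer: {c-f}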